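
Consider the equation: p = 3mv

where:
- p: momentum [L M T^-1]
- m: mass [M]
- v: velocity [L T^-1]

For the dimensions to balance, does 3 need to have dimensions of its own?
No

p has dimensions [L M T^-1] and mv already has dimensions [L M T^-1], so the equation balances without 3 contributing any dimensions. 3 is a pure (dimensionless) number; changing or removing it would not affect dimensional consistency.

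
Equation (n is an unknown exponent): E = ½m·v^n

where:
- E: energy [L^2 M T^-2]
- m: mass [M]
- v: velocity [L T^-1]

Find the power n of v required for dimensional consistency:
n = 2

E has dimensions [L^2 M T^-2]; v has dimensions [L T^-1].
The rest of the RHS has dimensions [M], so v^n must supply [L^2 T^-2].
With n = 2: ½m·v^2 has dimensions [L^2 M T^-2], matching the LHS ✓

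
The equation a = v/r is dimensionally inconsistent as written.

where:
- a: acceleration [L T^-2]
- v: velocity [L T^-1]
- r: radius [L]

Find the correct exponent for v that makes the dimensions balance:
The exponent of v should be 2: a = v^2/r

The LHS a has dimensions [L T^-2]; v has dimensions [L T^-1].
As written, the RHS v/r (exponent 1 on v) has dimensions [T^-1], which does not match.
With exponent 2, the RHS v^2/r has dimensions [L T^-2], matching the LHS.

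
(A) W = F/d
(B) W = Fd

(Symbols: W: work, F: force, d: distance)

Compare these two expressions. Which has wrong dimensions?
(A)

(A) W = F/d: LHS [L^2 M T^-2], RHS [M T^-2] ✗
(B) W = Fd: LHS [L^2 M T^-2], RHS [L^2 M T^-2] ✓

Expression (A) W = F/d is dimensionally incorrect.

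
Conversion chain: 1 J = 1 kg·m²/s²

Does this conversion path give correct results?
The chain is correct (no errors).

Correct: Joule is defined as kg·m²/s²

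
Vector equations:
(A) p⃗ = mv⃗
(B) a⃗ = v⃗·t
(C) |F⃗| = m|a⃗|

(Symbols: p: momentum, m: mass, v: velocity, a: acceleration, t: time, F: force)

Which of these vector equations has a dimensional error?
(B) a⃗ = v⃗·t

(A) p⃗ = mv⃗: LHS [L M T^-1], RHS [L M T^-1] ✓ — mass (scalar) times velocity (vector)
(B) a⃗ = v⃗·t: LHS [L T^-2], RHS [L] ✗ — acceleration is velocity per time; should be v⃗/t
(C) |F⃗| = m|a⃗|: LHS [L M T^-2], RHS [L M T^-2] ✓ — magnitudes of vectors are scalars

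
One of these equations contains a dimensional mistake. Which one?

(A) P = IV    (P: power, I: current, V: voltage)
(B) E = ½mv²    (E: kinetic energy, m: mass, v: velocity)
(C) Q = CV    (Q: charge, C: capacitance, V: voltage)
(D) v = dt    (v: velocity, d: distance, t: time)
(D) v = dt

The equation (D) v = dt is dimensionally incorrect.

LHS (v): [L T^-1]
RHS (dt): [L T] ✗

The dimensions do not match. The other three equations balance.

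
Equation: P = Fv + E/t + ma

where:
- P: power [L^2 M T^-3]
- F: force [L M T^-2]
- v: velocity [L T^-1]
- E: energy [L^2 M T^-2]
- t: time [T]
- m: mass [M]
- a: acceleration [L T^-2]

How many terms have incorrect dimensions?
1

LHS P: [L^2 M T^-3]
- Fv: [L^2 M T^-3] ✓
- E/t: [L^2 M T^-3] ✓
- ma: [L M T^-2] ✗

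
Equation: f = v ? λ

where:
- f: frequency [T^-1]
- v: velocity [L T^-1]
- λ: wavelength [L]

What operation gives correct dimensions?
division (÷): f = v ÷ λ

f [T^-1]; v [L T^-1]; λ [L].
v × λ → [L^2 T^-1] ✗
v ÷ λ → [T^-1] ✓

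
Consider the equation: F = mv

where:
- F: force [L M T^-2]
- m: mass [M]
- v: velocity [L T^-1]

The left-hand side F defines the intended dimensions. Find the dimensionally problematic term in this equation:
The right-hand side term mv

F has dimensions [L M T^-2], but mv has dimensions [L M T^-1], so the term mv is dimensionally wrong for F.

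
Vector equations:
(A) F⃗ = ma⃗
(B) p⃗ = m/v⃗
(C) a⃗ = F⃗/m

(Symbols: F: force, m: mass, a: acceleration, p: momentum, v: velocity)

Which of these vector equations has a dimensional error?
(B) p⃗ = m/v⃗

(A) F⃗ = ma⃗: LHS [L M T^-2], RHS [L M T^-2] ✓ — Force and acceleration are vectors, mass is a scalar
(B) p⃗ = m/v⃗: LHS [L M T^-1], RHS [L^-1 M T] ✗ — momentum is mass times velocity; should be mv⃗ (and division by a vector is undefined)
(C) a⃗ = F⃗/m: LHS [L T^-2], RHS [L T^-2] ✓ — force (vector) divided by mass (scalar)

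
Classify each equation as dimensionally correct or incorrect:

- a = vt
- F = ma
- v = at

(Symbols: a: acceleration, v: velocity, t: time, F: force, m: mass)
Dimensionally correct: F = ma, v = at
Dimensionally incorrect: a = vt
Ordered (correct first, then incorrect): F = ma, v = at, a = vt

- a = vt: LHS [L T^-2], RHS [L] → incorrect ✗
- F = ma: LHS [L M T^-2], RHS [L M T^-2] → correct ✓
- v = at: LHS [L T^-1], RHS [L T^-1] → correct ✓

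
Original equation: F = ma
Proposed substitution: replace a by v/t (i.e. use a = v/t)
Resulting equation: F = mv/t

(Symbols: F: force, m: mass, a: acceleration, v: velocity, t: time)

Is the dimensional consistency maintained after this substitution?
Yes

[a] = [L T^-2] and [v/t] = [L T^-2]. These match, so the substitution replaces a quantity by one of the same dimensions and the result F = mv/t has LHS [L M T^-2] vs RHS [L M T^-2] — still consistent.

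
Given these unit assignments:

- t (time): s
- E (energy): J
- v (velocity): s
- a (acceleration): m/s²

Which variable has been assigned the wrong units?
v

The variable v (velocity) should have units m/s, not s.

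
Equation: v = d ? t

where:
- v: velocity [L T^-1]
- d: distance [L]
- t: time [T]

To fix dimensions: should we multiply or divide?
division (÷): v = d ÷ t

v [L T^-1]; d [L]; t [T].
d × t → [L T] ✗
d ÷ t → [L T^-1] ✓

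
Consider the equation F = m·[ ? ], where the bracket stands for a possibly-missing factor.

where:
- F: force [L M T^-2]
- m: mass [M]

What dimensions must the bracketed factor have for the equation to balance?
[L T^-2] — acceleration (e.g. a)

F has dimensions [L M T^-2]; m has dimensions [M].
The bracketed factor must supply [L M T^-2] / [M] = [L T^-2].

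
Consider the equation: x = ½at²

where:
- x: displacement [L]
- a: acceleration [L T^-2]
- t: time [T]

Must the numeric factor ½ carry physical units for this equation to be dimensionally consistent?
No

x has dimensions [L] and at² already has dimensions [L], so the equation balances without ½ contributing any dimensions. ½ is a pure (dimensionless) number; changing or removing it would not affect dimensional consistency.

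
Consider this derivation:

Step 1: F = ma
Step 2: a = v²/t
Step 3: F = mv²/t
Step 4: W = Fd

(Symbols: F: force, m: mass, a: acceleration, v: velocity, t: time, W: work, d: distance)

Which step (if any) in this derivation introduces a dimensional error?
Step 2

Step 1: F = ma → LHS [L M T^-2], RHS [L M T^-2] ✓
Step 2: a = v²/t → LHS [L T^-2], RHS [L^2 T^-3] ✗

The first dimensional inconsistency appears in step 2: a = v²/t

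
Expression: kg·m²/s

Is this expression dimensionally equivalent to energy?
No

The expression kg·m²/s has dimensions [L^2 M T^-1], but energy has dimensions [L^2 M T^-2].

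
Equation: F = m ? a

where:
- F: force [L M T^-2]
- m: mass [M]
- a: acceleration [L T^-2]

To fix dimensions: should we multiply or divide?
multiplication (×): F = m × a

F [L M T^-2]; m [M]; a [L T^-2].
m × a → [L M T^-2] ✓
m ÷ a → [L^-1 M T^2] ✗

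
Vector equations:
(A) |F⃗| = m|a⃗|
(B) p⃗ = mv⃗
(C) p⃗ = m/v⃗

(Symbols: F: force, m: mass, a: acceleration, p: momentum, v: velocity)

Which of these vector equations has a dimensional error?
(C) p⃗ = m/v⃗

(A) |F⃗| = m|a⃗|: LHS [L M T^-2], RHS [L M T^-2] ✓ — magnitudes of vectors are scalars
(B) p⃗ = mv⃗: LHS [L M T^-1], RHS [L M T^-1] ✓ — mass (scalar) times velocity (vector)
(C) p⃗ = m/v⃗: LHS [L M T^-1], RHS [L^-1 M T] ✗ — momentum is mass times velocity; should be mv⃗ (and division by a vector is undefined)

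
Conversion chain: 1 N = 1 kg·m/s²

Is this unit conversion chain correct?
The chain is correct (no errors).

Correct: Newton is defined as kg·m/s²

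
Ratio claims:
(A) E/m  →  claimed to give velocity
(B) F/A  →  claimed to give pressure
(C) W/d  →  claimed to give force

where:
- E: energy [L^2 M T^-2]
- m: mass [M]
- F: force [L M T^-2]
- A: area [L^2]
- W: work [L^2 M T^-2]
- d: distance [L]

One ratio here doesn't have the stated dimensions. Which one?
(A) E/m does not give velocity

(A) E/m: [L^2 T^-2] ≠ velocity [L T^-1] ✗
(B) F/A: [L^-1 M T^-2] = pressure [L^-1 M T^-2] ✓
(C) W/d: [L M T^-2] = force [L M T^-2] ✓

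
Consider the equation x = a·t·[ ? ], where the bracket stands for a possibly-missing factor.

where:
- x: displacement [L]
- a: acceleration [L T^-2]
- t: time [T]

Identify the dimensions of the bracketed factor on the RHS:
[T] — time (e.g. t)

x has dimensions [L]; a·t has dimensions [L T^-1].
The bracketed factor must supply [L] / [L T^-1] = [T].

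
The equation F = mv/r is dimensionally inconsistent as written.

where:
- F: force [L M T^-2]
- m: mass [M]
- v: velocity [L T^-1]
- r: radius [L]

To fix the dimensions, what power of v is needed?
The exponent of v should be 2: F = mv^2/r

The LHS F has dimensions [L M T^-2]; v has dimensions [L T^-1].
As written, the RHS mv/r (exponent 1 on v) has dimensions [M T^-1], which does not match.
With exponent 2, the RHS mv^2/r has dimensions [L M T^-2], matching the LHS.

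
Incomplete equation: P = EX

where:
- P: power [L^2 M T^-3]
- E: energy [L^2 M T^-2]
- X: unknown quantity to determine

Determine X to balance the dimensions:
X = f (inverse time / frequency (1/t)), dimensions [T^-1]

P has dimensions [L^2 M T^-3]; the rest of the RHS (E) has dimensions [L^2 M T^-2].
So X must have dimensions [T^-1] — X = f (inverse time / frequency (1/t)).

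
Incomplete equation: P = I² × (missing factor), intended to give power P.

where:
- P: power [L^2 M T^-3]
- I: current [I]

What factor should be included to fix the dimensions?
R (resistance), dimensions [I^-2 L^2 M T^-3]

P has dimensions [L^2 M T^-3] and I² has dimensions [I^2].
The missing factor must have dimensions [L^2 M T^-3] / [I^2] = [I^-2 L^2 M T^-3], i.e. resistance (R).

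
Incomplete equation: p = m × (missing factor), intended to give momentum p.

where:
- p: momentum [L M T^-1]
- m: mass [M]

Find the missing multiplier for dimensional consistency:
v (velocity), dimensions [L T^-1]

p has dimensions [L M T^-1] and m has dimensions [M].
The missing factor must have dimensions [L M T^-1] / [M] = [L T^-1], i.e. velocity (v).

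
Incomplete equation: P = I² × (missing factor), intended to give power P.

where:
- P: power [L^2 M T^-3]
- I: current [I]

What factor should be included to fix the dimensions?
R (resistance), dimensions [I^-2 L^2 M T^-3]

P has dimensions [L^2 M T^-3] and I² has dimensions [I^2].
The missing factor must have dimensions [L^2 M T^-3] / [I^2] = [I^-2 L^2 M T^-3], i.e. resistance (R).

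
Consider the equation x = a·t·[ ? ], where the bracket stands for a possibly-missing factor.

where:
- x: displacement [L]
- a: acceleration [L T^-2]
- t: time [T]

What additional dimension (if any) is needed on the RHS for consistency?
[T] — time (e.g. t)

x has dimensions [L]; a·t has dimensions [L T^-1].
The bracketed factor must supply [L] / [L T^-1] = [T].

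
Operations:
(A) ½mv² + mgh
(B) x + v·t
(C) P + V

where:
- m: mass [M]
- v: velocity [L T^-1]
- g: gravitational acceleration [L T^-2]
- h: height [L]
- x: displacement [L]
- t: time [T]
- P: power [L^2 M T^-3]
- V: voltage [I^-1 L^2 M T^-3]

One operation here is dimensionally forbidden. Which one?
(C) P + V

(A) ½mv² + mgh: ½mv² [L^2 M T^-2] and mgh [L^2 M T^-2] — same dimensions ✓
(B) x + v·t: x [L] and v·t [L] — same dimensions ✓
(C) P + V: P [L^2 M T^-3] and V [I^-1 L^2 M T^-3] — different dimensions cannot be added/subtracted ✗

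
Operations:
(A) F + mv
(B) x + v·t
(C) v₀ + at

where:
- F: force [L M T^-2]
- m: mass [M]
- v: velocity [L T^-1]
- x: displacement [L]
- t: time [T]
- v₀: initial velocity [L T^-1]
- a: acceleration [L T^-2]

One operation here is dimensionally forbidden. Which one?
(A) F + mv

(A) F + mv: F [L M T^-2] and mv [L M T^-1] — different dimensions cannot be added/subtracted ✗
(B) x + v·t: x [L] and v·t [L] — same dimensions ✓
(C) v₀ + at: v₀ [L T^-1] and at [L T^-1] — same dimensions ✓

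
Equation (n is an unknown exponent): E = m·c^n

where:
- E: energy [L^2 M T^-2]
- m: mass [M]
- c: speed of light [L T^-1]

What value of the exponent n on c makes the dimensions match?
n = 2

E has dimensions [L^2 M T^-2]; c has dimensions [L T^-1].
The rest of the RHS has dimensions [M], so c^n must supply [L^2 T^-2].
With n = 2: m·c^2 has dimensions [L^2 M T^-2], matching the LHS ✓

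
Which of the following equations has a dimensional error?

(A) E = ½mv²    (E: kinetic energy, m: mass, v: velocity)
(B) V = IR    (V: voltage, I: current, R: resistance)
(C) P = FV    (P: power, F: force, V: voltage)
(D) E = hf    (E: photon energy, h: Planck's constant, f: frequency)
(C) P = FV

The equation (C) P = FV is dimensionally incorrect.

LHS (P): [L^2 M T^-3]
RHS (FV): [I^-1 L^3 M^2 T^-5] ✗

The dimensions do not match. The other three equations balance.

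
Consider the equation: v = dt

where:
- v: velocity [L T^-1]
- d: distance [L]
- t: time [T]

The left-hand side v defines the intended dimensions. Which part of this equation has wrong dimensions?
The right-hand side term dt

v has dimensions [L T^-1], but dt has dimensions [L T], so the term dt is dimensionally wrong for v.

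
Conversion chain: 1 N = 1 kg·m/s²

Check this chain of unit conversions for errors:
The chain is correct (no errors).

Correct: Newton is defined as kg·m/s²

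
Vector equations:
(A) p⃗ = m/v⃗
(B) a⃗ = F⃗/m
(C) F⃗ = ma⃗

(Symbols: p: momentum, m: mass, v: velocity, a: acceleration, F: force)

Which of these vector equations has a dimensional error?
(A) p⃗ = m/v⃗

(A) p⃗ = m/v⃗: LHS [L M T^-1], RHS [L^-1 M T] ✗ — momentum is mass times velocity; should be mv⃗ (and division by a vector is undefined)
(B) a⃗ = F⃗/m: LHS [L T^-2], RHS [L T^-2] ✓ — force (vector) divided by mass (scalar)
(C) F⃗ = ma⃗: LHS [L M T^-2], RHS [L M T^-2] ✓ — Force and acceleration are vectors, mass is a scalar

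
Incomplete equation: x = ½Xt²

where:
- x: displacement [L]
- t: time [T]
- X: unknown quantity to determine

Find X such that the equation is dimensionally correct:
X = a (acceleration), dimensions [L T^-2]

x has dimensions [L]; the rest of the RHS (½ t²) has dimensions [T^2].
So X must have dimensions [L T^-2] — X = a (acceleration).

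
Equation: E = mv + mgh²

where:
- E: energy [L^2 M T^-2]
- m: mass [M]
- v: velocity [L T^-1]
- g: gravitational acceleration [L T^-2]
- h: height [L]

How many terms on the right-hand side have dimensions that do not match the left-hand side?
2

LHS E: [L^2 M T^-2]
- mv: [L M T^-1] ✗
- mgh²: [L^3 M T^-2] ✗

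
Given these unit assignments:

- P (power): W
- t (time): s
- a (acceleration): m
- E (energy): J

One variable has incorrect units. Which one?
a

The variable a (acceleration) should have units m/s², not m.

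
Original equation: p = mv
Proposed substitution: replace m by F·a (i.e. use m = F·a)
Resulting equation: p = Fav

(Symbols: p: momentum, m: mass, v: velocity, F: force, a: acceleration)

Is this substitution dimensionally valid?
No

[m] = [M] and [F·a] = [L^2 M T^-4]. These differ, so the substitution replaces a quantity by one of different dimensions and the result p = Fav has LHS [L M T^-1] vs RHS [L^3 M T^-5] — inconsistent.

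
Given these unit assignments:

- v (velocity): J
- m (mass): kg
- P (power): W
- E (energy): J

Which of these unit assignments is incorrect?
v

The variable v (velocity) should have units m/s, not J.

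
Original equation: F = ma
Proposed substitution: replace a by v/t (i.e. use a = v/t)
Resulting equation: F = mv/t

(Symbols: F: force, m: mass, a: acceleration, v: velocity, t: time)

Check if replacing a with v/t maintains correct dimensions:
Yes

[a] = [L T^-2] and [v/t] = [L T^-2]. These match, so the substitution replaces a quantity by one of the same dimensions and the result F = mv/t has LHS [L M T^-2] vs RHS [L M T^-2] — still consistent.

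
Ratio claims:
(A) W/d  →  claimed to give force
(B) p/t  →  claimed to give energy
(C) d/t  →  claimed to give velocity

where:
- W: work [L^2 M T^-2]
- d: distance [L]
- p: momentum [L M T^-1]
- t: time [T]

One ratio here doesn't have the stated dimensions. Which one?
(B) p/t does not give energy

(A) W/d: [L M T^-2] = force [L M T^-2] ✓
(B) p/t: [L M T^-2] ≠ energy [L^2 M T^-2] ✗
(C) d/t: [L T^-1] = velocity [L T^-1] ✓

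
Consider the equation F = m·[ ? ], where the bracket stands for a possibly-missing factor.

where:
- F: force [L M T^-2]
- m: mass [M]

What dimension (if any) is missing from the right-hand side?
[L T^-2] — acceleration (e.g. a)

F has dimensions [L M T^-2]; m has dimensions [M].
The bracketed factor must supply [L M T^-2] / [M] = [L T^-2].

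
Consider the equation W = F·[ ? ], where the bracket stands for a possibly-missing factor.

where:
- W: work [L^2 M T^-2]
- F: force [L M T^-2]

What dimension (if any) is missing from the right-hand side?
[L] — length (e.g. a distance d)

W has dimensions [L^2 M T^-2]; F has dimensions [L M T^-2].
The bracketed factor must supply [L^2 M T^-2] / [L M T^-2] = [L].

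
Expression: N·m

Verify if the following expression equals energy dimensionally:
Yes

The expression N·m has dimensions [L^2 M T^-2], which is exactly energy [L^2 M T^-2].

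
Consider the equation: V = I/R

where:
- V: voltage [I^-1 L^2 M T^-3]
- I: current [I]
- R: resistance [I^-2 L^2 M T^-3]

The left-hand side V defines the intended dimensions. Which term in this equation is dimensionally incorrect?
The right-hand side term I/R

V has dimensions [I^-1 L^2 M T^-3], but I/R has dimensions [I^3 L^-2 M^-1 T^3], so the term I/R is dimensionally wrong for V.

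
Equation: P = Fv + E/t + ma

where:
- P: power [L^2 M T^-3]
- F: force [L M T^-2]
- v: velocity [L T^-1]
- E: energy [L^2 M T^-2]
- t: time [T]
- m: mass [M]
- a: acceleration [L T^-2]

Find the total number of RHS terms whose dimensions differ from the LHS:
1

LHS P: [L^2 M T^-3]
- Fv: [L^2 M T^-3] ✓
- E/t: [L^2 M T^-3] ✓
- ma: [L M T^-2] ✗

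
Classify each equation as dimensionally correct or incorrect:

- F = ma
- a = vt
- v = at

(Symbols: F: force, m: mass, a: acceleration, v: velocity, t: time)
Dimensionally correct: F = ma, v = at
Dimensionally incorrect: a = vt
Ordered (correct first, then incorrect): F = ma, v = at, a = vt

- F = ma: LHS [L M T^-2], RHS [L M T^-2] → correct ✓
- a = vt: LHS [L T^-2], RHS [L] → incorrect ✗
- v = at: LHS [L T^-1], RHS [L T^-1] → correct ✓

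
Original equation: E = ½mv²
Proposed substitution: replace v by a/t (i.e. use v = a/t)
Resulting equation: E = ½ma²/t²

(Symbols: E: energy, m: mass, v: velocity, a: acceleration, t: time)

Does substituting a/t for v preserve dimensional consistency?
No

[v] = [L T^-1] and [a/t] = [L T^-3]. These differ, so the substitution replaces a quantity by one of different dimensions and the result E = ½ma²/t² has LHS [L^2 M T^-2] vs RHS [L^2 M T^-6] — inconsistent.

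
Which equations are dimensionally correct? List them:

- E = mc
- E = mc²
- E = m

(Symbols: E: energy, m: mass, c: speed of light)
Dimensionally correct: E = mc²
Dimensionally incorrect: E = mc, E = m
Ordered (correct first, then incorrect): E = mc², E = mc, E = m

- E = mc: LHS [L^2 M T^-2], RHS [L M T^-1] → incorrect ✗
- E = mc²: LHS [L^2 M T^-2], RHS [L^2 M T^-2] → correct ✓
- E = m: LHS [L^2 M T^-2], RHS [M] → incorrect ✗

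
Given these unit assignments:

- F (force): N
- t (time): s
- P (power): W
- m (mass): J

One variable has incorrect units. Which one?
m

The variable m (mass) should have units kg, not J.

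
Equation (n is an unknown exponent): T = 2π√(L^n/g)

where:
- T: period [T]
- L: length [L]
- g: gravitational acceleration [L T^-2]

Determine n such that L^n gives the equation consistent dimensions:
n = 1

T has dimensions [T]; L has dimensions [L].
With n = 1: 2π√(L^1/g) has dimensions [T], matching the LHS ✓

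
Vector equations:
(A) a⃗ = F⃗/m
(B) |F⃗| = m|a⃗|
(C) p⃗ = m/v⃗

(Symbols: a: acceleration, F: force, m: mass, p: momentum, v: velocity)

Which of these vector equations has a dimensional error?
(C) p⃗ = m/v⃗

(A) a⃗ = F⃗/m: LHS [L T^-2], RHS [L T^-2] ✓ — force (vector) divided by mass (scalar)
(B) |F⃗| = m|a⃗|: LHS [L M T^-2], RHS [L M T^-2] ✓ — magnitudes of vectors are scalars
(C) p⃗ = m/v⃗: LHS [L M T^-1], RHS [L^-1 M T] ✗ — momentum is mass times velocity; should be mv⃗ (and division by a vector is undefined)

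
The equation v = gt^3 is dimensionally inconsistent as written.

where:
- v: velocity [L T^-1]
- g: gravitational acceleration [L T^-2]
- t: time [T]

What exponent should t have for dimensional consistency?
The exponent of t should be 1: v = gt

The LHS v has dimensions [L T^-1]; t has dimensions [T].
As written, the RHS gt^3 (exponent 3 on t) has dimensions [L T], which does not match.
With exponent 1, the RHS gt has dimensions [L T^-1], matching the LHS.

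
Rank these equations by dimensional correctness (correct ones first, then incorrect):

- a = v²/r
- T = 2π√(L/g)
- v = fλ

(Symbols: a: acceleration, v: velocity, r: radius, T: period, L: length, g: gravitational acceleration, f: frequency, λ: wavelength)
Dimensionally correct: a = v²/r, T = 2π√(L/g), v = fλ
Dimensionally incorrect: none
Ordered (correct first, then incorrect): a = v²/r, T = 2π√(L/g), v = fλ

- a = v²/r: LHS [L T^-2], RHS [L T^-2] → correct ✓
- T = 2π√(L/g): LHS [T], RHS [T] → correct ✓
- v = fλ: LHS [L T^-1], RHS [L T^-1] → correct ✓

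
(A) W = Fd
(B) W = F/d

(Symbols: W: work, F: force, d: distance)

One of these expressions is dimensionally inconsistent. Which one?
(B)

(A) W = Fd: LHS [L^2 M T^-2], RHS [L^2 M T^-2] ✓
(B) W = F/d: LHS [L^2 M T^-2], RHS [M T^-2] ✗

Expression (B) W = F/d is dimensionally incorrect.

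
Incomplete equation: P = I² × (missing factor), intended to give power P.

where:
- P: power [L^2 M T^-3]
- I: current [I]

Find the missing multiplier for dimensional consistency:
R (resistance), dimensions [I^-2 L^2 M T^-3]

P has dimensions [L^2 M T^-3] and I² has dimensions [I^2].
The missing factor must have dimensions [L^2 M T^-3] / [I^2] = [I^-2 L^2 M T^-3], i.e. resistance (R).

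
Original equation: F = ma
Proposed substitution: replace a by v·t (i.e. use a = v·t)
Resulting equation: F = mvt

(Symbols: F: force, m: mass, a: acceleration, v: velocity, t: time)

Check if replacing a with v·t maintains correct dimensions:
No

[a] = [L T^-2] and [v·t] = [L]. These differ, so the substitution replaces a quantity by one of different dimensions and the result F = mvt has LHS [L M T^-2] vs RHS [L M] — inconsistent.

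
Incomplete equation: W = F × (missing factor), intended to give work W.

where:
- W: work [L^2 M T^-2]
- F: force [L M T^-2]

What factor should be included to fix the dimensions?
d (distance), dimensions [L]

W has dimensions [L^2 M T^-2] and F has dimensions [L M T^-2].
The missing factor must have dimensions [L^2 M T^-2] / [L M T^-2] = [L], i.e. distance (d).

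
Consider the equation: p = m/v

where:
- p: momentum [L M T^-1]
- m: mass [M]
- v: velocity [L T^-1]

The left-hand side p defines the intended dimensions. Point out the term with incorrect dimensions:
The right-hand side term m/v

p has dimensions [L M T^-1], but m/v has dimensions [L^-1 M T], so the term m/v is dimensionally wrong for p.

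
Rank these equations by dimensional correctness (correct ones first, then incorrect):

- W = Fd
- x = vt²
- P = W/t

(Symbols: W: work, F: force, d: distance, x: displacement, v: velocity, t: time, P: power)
Dimensionally correct: W = Fd, P = W/t
Dimensionally incorrect: x = vt²
Ordered (correct first, then incorrect): W = Fd, P = W/t, x = vt²

- W = Fd: LHS [L^2 M T^-2], RHS [L^2 M T^-2] → correct ✓
- x = vt²: LHS [L], RHS [L T] → incorrect ✗
- P = W/t: LHS [L^2 M T^-3], RHS [L^2 M T^-3] → correct ✓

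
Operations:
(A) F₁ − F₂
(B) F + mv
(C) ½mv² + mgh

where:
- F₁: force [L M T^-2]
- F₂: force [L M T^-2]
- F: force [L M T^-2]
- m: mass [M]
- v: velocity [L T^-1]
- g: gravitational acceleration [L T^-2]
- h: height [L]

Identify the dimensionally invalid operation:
(B) F + mv

(A) F₁ − F₂: F₁ [L M T^-2] and F₂ [L M T^-2] — same dimensions ✓
(B) F + mv: F [L M T^-2] and mv [L M T^-1] — different dimensions cannot be added/subtracted ✗
(C) ½mv² + mgh: ½mv² [L^2 M T^-2] and mgh [L^2 M T^-2] — same dimensions ✓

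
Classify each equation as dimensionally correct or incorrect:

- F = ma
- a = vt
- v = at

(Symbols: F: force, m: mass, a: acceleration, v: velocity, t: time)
Dimensionally correct: F = ma, v = at
Dimensionally incorrect: a = vt
Ordered (correct first, then incorrect): F = ma, v = at, a = vt

- F = ma: LHS [L M T^-2], RHS [L M T^-2] → correct ✓
- a = vt: LHS [L T^-2], RHS [L] → incorrect ✗
- v = at: LHS [L T^-1], RHS [L T^-1] → correct ✓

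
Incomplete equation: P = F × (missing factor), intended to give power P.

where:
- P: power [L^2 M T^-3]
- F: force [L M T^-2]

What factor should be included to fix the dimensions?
v (velocity), dimensions [L T^-1]

P has dimensions [L^2 M T^-3] and F has dimensions [L M T^-2].
The missing factor must have dimensions [L^2 M T^-3] / [L M T^-2] = [L T^-1], i.e. velocity (v).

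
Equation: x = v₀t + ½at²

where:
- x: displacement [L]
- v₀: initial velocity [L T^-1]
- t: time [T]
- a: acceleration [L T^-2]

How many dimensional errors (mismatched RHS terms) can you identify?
0

LHS x: [L]
- v₀t: [L] ✓
- ½at²: [L] ✓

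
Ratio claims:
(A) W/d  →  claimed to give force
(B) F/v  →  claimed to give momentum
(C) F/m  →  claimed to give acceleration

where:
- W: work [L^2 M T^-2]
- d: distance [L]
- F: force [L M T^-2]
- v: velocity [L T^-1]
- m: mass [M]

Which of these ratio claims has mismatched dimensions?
(B) F/v does not give momentum

(A) W/d: [L M T^-2] = force [L M T^-2] ✓
(B) F/v: [M T^-1] ≠ momentum [L M T^-1] ✗
(C) F/m: [L T^-2] = acceleration [L T^-2] ✓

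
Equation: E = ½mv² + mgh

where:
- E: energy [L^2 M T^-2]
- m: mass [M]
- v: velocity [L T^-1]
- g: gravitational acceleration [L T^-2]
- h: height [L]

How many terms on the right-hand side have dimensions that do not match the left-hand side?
0

LHS E: [L^2 M T^-2]
- ½mv²: [L^2 M T^-2] ✓
- mgh: [L^2 M T^-2] ✓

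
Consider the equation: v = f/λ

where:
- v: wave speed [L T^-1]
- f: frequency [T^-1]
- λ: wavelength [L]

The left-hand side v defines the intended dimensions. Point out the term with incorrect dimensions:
The right-hand side term f/λ

v has dimensions [L T^-1], but f/λ has dimensions [L^-1 T^-1], so the term f/λ is dimensionally wrong for v.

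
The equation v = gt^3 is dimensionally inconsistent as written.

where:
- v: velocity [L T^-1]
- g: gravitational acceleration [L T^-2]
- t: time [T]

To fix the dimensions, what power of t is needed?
The exponent of t should be 1: v = gt

The LHS v has dimensions [L T^-1]; t has dimensions [T].
As written, the RHS gt^3 (exponent 3 on t) has dimensions [L T], which does not match.
With exponent 1, the RHS gt has dimensions [L T^-1], matching the LHS.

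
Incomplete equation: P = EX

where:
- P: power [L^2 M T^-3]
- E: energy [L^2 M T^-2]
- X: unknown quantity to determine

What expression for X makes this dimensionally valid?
X = f (inverse time / frequency (1/t)), dimensions [T^-1]

P has dimensions [L^2 M T^-3]; the rest of the RHS (E) has dimensions [L^2 M T^-2].
So X must have dimensions [T^-1] — X = f (inverse time / frequency (1/t)).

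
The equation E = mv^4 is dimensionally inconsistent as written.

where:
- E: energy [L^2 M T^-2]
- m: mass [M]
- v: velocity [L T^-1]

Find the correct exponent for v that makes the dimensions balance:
The exponent of v should be 2: E = mv^2

The LHS E has dimensions [L^2 M T^-2]; v has dimensions [L T^-1].
As written, the RHS mv^4 (exponent 4 on v) has dimensions [L^4 M T^-4], which does not match.
With exponent 2, the RHS mv^2 has dimensions [L^2 M T^-2], matching the LHS.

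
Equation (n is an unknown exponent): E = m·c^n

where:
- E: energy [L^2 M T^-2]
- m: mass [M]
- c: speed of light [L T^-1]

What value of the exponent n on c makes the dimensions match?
n = 2

E has dimensions [L^2 M T^-2]; c has dimensions [L T^-1].
The rest of the RHS has dimensions [M], so c^n must supply [L^2 T^-2].
With n = 2: m·c^2 has dimensions [L^2 M T^-2], matching the LHS ✓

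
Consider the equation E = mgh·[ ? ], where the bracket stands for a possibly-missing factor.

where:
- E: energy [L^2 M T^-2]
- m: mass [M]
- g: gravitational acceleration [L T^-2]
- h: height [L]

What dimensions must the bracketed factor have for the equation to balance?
Nothing is missing — the bracketed factor must be dimensionless.

E has dimensions [L^2 M T^-2] and mgh already has dimensions [L^2 M T^-2], so E = mgh is dimensionally complete.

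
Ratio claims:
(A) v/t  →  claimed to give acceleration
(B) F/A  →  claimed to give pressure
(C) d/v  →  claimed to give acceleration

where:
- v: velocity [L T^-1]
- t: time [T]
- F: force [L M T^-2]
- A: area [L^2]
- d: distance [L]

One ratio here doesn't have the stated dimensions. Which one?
(C) d/v does not give acceleration

(A) v/t: [L T^-2] = acceleration [L T^-2] ✓
(B) F/A: [L^-1 M T^-2] = pressure [L^-1 M T^-2] ✓
(C) d/v: [T] ≠ acceleration [L T^-2] ✗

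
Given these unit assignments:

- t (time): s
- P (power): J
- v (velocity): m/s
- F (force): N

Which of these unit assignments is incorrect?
P

The variable P (power) should have units W, not J.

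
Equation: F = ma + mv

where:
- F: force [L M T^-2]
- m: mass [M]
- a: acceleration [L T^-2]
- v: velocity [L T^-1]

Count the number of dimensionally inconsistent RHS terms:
1

LHS F: [L M T^-2]
- ma: [L M T^-2] ✓
- mv: [L M T^-1] ✗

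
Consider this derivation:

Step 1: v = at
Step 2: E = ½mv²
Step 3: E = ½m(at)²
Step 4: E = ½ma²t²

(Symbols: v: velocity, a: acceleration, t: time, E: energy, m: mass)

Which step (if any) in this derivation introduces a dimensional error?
No step introduces an error — all steps are dimensionally consistent.

Step 1: v = at → LHS [L T^-1], RHS [L T^-1] ✓
Step 2: E = ½mv² → LHS [L^2 M T^-2], RHS [L^2 M T^-2] ✓
Step 3: E = ½m(at)² → LHS [L^2 M T^-2], RHS [L^2 M T^-2] ✓
Step 4: E = ½ma²t² → LHS [L^2 M T^-2], RHS [L^2 M T^-2] ✓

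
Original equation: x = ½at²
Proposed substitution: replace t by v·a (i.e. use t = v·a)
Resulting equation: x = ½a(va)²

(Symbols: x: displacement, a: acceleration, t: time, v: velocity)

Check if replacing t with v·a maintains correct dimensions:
No

[t] = [T] and [v·a] = [L^2 T^-3]. These differ, so the substitution replaces a quantity by one of different dimensions and the result x = ½a(va)² has LHS [L] vs RHS [L^5 T^-8] — inconsistent.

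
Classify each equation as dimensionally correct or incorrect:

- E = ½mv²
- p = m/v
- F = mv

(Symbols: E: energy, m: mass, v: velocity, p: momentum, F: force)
Dimensionally correct: E = ½mv²
Dimensionally incorrect: p = m/v, F = mv
Ordered (correct first, then incorrect): E = ½mv², p = m/v, F = mv

- E = ½mv²: LHS [L^2 M T^-2], RHS [L^2 M T^-2] → correct ✓
- p = m/v: LHS [L M T^-1], RHS [L^-1 M T] → incorrect ✗
- F = mv: LHS [L M T^-2], RHS [L M T^-1] → incorrect ✗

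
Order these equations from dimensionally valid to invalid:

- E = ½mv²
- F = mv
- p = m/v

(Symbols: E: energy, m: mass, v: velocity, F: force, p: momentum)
Dimensionally correct: E = ½mv²
Dimensionally incorrect: F = mv, p = m/v
Ordered (correct first, then incorrect): E = ½mv², F = mv, p = m/v

- E = ½mv²: LHS [L^2 M T^-2], RHS [L^2 M T^-2] → correct ✓
- F = mv: LHS [L M T^-2], RHS [L M T^-1] → incorrect ✗
- p = m/v: LHS [L M T^-1], RHS [L^-1 M T] → incorrect ✗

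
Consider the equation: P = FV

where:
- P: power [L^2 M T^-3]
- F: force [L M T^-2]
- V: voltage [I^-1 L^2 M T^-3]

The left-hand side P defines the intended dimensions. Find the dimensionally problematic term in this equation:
The right-hand side term FV

P has dimensions [L^2 M T^-3], but FV has dimensions [I^-1 L^3 M^2 T^-5], so the term FV is dimensionally wrong for P.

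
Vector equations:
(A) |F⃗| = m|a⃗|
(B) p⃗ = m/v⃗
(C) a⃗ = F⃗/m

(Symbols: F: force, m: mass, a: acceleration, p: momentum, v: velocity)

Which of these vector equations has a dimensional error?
(B) p⃗ = m/v⃗

(A) |F⃗| = m|a⃗|: LHS [L M T^-2], RHS [L M T^-2] ✓ — magnitudes of vectors are scalars
(B) p⃗ = m/v⃗: LHS [L M T^-1], RHS [L^-1 M T] ✗ — momentum is mass times velocity; should be mv⃗ (and division by a vector is undefined)
(C) a⃗ = F⃗/m: LHS [L T^-2], RHS [L T^-2] ✓ — force (vector) divided by mass (scalar)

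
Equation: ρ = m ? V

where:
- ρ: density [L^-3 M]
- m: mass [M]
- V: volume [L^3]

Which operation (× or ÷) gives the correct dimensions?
division (÷): ρ = m ÷ V

ρ [L^-3 M]; m [M]; V [L^3].
m × V → [L^3 M] ✗
m ÷ V → [L^-3 M] ✓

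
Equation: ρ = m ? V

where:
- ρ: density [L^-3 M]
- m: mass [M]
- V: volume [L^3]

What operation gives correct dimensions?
division (÷): ρ = m ÷ V

ρ [L^-3 M]; m [M]; V [L^3].
m × V → [L^3 M] ✗
m ÷ V → [L^-3 M] ✓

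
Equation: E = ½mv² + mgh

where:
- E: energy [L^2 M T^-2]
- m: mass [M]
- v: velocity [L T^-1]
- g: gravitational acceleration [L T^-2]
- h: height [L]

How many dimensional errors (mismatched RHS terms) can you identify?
0

LHS E: [L^2 M T^-2]
- ½mv²: [L^2 M T^-2] ✓
- mgh: [L^2 M T^-2] ✓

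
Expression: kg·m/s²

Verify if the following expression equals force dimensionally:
Yes

The expression kg·m/s² has dimensions [L M T^-2], which is exactly force [L M T^-2].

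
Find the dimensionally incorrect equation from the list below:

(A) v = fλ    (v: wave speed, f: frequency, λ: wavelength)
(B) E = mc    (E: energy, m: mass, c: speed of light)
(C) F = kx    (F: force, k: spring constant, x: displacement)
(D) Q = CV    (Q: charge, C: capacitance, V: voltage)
(B) E = mc

The equation (B) E = mc is dimensionally incorrect.

LHS (E): [L^2 M T^-2]
RHS (mc): [L M T^-1] ✗

The dimensions do not match. The other three equations balance.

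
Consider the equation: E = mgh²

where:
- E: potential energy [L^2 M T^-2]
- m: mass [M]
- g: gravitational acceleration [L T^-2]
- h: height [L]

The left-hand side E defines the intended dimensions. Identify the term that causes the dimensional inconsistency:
The right-hand side term mgh²

E has dimensions [L^2 M T^-2], but mgh² has dimensions [L^3 M T^-2], so the term mgh² is dimensionally wrong for E.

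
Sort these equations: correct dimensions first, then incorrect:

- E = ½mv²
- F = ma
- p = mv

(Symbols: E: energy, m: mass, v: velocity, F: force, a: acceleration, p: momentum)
Dimensionally correct: E = ½mv², F = ma, p = mv
Dimensionally incorrect: none
Ordered (correct first, then incorrect): E = ½mv², F = ma, p = mv

- E = ½mv²: LHS [L^2 M T^-2], RHS [L^2 M T^-2] → correct ✓
- F = ma: LHS [L M T^-2], RHS [L M T^-2] → correct ✓
- p = mv: LHS [L M T^-1], RHS [L M T^-1] → correct ✓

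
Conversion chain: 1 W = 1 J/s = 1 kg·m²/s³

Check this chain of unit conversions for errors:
The chain is correct (no errors).

Correct: Watt is Joule per second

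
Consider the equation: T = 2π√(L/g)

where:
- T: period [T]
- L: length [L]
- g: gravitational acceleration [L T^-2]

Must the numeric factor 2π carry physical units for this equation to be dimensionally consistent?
No

T has dimensions [T] and √(L/g) already has dimensions [T], so the equation balances without 2π contributing any dimensions. 2π is a pure (dimensionless) number; changing or removing it would not affect dimensional consistency.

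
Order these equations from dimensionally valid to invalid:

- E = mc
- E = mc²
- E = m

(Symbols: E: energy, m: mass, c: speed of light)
Dimensionally correct: E = mc²
Dimensionally incorrect: E = mc, E = m
Ordered (correct first, then incorrect): E = mc², E = mc, E = m

- E = mc: LHS [L^2 M T^-2], RHS [L M T^-1] → incorrect ✗
- E = mc²: LHS [L^2 M T^-2], RHS [L^2 M T^-2] → correct ✓
- E = m: LHS [L^2 M T^-2], RHS [M] → incorrect ✗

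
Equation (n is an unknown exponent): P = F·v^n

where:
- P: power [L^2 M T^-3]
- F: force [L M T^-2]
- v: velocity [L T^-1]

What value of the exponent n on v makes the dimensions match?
n = 1

P has dimensions [L^2 M T^-3]; v has dimensions [L T^-1].
The rest of the RHS has dimensions [L M T^-2], so v^n must supply [L T^-1].
With n = 1: F·v^1 has dimensions [L^2 M T^-3], matching the LHS ✓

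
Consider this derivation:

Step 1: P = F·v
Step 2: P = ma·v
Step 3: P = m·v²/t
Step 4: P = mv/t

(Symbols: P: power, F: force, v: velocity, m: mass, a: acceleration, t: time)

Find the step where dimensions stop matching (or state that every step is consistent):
Step 4

Step 1: P = F·v → LHS [L^2 M T^-3], RHS [L^2 M T^-3] ✓
Step 2: P = ma·v → LHS [L^2 M T^-3], RHS [L^2 M T^-3] ✓
Step 3: P = m·v²/t → LHS [L^2 M T^-3], RHS [L^2 M T^-3] ✓
Step 4: P = mv/t → LHS [L^2 M T^-3], RHS [L M T^-2] ✗

The first dimensional inconsistency appears in step 4: P = mv/t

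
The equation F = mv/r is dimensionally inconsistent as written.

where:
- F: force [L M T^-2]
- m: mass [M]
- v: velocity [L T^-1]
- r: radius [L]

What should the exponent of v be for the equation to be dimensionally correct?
The exponent of v should be 2: F = mv^2/r

The LHS F has dimensions [L M T^-2]; v has dimensions [L T^-1].
As written, the RHS mv/r (exponent 1 on v) has dimensions [M T^-1], which does not match.
With exponent 2, the RHS mv^2/r has dimensions [L M T^-2], matching the LHS.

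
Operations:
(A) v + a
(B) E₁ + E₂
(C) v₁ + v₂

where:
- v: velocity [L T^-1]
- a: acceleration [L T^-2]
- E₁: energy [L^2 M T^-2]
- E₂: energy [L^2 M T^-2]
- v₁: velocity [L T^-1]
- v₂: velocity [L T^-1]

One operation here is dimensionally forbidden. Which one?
(A) v + a

(A) v + a: v [L T^-1] and a [L T^-2] — different dimensions cannot be added/subtracted ✗
(B) E₁ + E₂: E₁ [L^2 M T^-2] and E₂ [L^2 M T^-2] — same dimensions ✓
(C) v₁ + v₂: v₁ [L T^-1] and v₂ [L T^-1] — same dimensions ✓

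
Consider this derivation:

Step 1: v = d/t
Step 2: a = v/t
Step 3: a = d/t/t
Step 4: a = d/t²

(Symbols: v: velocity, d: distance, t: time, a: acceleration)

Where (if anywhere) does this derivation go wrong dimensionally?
No step introduces an error — all steps are dimensionally consistent.

Step 1: v = d/t → LHS [L T^-1], RHS [L T^-1] ✓
Step 2: a = v/t → LHS [L T^-2], RHS [L T^-2] ✓
Step 3: a = d/t/t → LHS [L T^-2], RHS [L T^-2] ✓
Step 4: a = d/t² → LHS [L T^-2], RHS [L T^-2] ✓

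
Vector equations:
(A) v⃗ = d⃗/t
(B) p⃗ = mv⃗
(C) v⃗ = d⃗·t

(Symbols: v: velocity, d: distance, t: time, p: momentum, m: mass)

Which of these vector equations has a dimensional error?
(C) v⃗ = d⃗·t

(A) v⃗ = d⃗/t: LHS [L T^-1], RHS [L T^-1] ✓ — displacement (vector) divided by time (scalar)
(B) p⃗ = mv⃗: LHS [L M T^-1], RHS [L M T^-1] ✓ — mass (scalar) times velocity (vector)
(C) v⃗ = d⃗·t: LHS [L T^-1], RHS [L T] ✗ — velocity is displacement per time; should be d⃗/t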